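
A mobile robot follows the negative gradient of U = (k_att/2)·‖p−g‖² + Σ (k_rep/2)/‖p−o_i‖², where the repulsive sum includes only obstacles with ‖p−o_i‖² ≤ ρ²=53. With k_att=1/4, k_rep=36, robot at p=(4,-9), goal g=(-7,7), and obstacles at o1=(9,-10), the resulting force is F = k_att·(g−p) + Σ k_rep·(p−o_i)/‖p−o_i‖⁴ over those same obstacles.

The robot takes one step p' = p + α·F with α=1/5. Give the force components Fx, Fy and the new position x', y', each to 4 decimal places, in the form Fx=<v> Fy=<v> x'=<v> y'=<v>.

F_att = 1/4·(g−p) = 1/4·(-11,16) = (-2.7500,4.0000)
o1: d²=26 ≤ ρ²=53; F_rep = 36·(-5,1)/26² = (-0.2663,0.0533)
F = F_att + ΣF_rep = (-3.0163,4.0533)
p' = p + 1/5·F = (3.3967,-8.1893)

Fx=-3.0163 Fy=4.0533 x'=3.3967 y'=-8.1893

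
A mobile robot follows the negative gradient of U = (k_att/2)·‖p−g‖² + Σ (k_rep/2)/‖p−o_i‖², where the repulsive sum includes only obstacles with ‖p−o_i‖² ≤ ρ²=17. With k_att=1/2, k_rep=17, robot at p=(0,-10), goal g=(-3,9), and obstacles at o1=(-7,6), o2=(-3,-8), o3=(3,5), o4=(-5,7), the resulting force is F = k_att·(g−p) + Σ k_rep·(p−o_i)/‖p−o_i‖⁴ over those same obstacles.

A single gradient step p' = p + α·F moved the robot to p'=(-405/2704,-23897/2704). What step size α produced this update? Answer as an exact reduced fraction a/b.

F_att = 1/2·(g−p) = 1/2·(-3,19) = (-1.5000,9.5000)
o1: d²=305 > ρ²=17 → inactive
o2: d²=13 ≤ ρ²=17; F_rep = 17·(3,-2)/13² = (0.3018,-0.2012)
o3: d²=234 > ρ²=17 → inactive
o4: d²=314 > ρ²=17 → inactive
F = F_att + ΣF_rep = (-1.1982,9.2988)
Δp = p'−p = (-0.1498,1.1624); α = Δx/Fx = (-405/2704) / (-405/338) = 1/8
check: Δy/Fy = (3143/2704) / (3143/338) = 1/8 ✓

α = 1/8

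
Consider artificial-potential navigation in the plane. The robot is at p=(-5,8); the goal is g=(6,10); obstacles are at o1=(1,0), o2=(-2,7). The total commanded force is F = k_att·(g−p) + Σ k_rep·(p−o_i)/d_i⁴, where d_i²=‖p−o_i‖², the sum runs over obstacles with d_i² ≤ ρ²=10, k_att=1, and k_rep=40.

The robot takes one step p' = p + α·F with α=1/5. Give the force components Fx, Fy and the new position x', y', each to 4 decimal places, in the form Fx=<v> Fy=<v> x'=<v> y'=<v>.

F_att = 1·(g−p) = 1·(11,2) = (11.0000,2.0000)
o1: d²=100 > ρ²=10 → inactive
o2: d²=10 ≤ ρ²=10; F_rep = 40·(-3,1)/10² = (-1.2000,0.4000)
F = F_att + ΣF_rep = (9.8000,2.4000)
p' = p + 1/5·F = (-3.0400,8.4800)

Fx=9.8000 Fy=2.4000 x'=-3.0400 y'=8.4800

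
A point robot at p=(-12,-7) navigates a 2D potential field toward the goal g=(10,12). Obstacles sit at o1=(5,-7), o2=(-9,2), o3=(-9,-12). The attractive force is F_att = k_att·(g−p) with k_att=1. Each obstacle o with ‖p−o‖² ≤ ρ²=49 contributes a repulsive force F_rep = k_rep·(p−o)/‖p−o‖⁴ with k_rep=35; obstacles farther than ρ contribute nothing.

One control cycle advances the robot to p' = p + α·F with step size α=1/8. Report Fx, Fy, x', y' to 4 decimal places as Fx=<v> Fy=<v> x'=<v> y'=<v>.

Fx=21.9092 Fy=19.1514 x'=-9.2614 y'=-4.6061

F_att = 1·(g−p) = 1·(22,19) = (22.0000,19.0000)
o1: d²=289 > ρ²=49 → inactive
o2: d²=90 > ρ²=49 → inactive
o3: d²=34 ≤ ρ²=49; F_rep = 35·(-3,5)/34² = (-0.0908,0.1514)
F = F_att + ΣF_rep = (21.9092,19.1514)
p' = p + 1/8·F = (-9.2614,-4.6061)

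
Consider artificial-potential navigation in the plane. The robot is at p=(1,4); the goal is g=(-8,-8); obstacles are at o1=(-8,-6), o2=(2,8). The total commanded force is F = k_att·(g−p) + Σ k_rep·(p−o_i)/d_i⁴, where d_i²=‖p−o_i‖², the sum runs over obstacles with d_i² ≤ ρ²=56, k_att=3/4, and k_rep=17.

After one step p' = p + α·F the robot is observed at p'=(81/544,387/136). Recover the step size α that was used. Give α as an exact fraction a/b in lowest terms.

α = 1/8

F_att = 3/4·(g−p) = 3/4·(-9,-12) = (-6.7500,-9.0000)
o1: d²=181 > ρ²=56 → inactive
o2: d²=17 ≤ ρ²=56; F_rep = 17·(-1,-4)/17² = (-0.0588,-0.2353)
F = F_att + ΣF_rep = (-6.8088,-9.2353)
Δp = p'−p = (-0.8511,-1.1544); α = Δx/Fx = (-463/544) / (-463/68) = 1/8
check: Δy/Fy = (-157/136) / (-157/17) = 1/8 ✓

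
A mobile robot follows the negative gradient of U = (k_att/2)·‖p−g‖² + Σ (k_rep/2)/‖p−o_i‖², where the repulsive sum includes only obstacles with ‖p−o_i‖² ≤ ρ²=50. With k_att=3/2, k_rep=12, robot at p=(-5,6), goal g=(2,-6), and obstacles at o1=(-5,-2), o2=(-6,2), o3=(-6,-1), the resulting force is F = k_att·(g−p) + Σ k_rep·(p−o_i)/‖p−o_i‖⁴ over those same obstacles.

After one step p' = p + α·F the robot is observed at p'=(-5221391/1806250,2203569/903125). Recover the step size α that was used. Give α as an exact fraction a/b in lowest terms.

α = 1/5

F_att = 3/2·(g−p) = 3/2·(7,-12) = (10.5000,-18.0000)
o1: d²=64 > ρ²=50 → inactive
o2: d²=17 ≤ ρ²=50; F_rep = 12·(1,4)/17² = (0.0415,0.1661)
o3: d²=50 ≤ ρ²=50; F_rep = 12·(1,7)/50² = (0.0048,0.0336)
F = F_att + ΣF_rep = (10.5463,-17.8003)
Δp = p'−p = (2.1093,-3.5601); α = Δx/Fx = (3809859/1806250) / (3809859/361250) = 1/5
check: Δy/Fy = (-3215181/903125) / (-3215181/180625) = 1/5 ✓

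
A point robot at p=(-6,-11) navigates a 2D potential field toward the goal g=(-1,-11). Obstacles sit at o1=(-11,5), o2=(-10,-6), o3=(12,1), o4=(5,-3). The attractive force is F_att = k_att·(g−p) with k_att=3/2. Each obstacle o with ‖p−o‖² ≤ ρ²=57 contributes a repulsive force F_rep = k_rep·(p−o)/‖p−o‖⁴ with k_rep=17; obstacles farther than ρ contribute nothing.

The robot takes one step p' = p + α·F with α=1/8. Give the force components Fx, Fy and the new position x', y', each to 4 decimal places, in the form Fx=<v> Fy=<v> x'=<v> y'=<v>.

Fx=7.5405 Fy=-0.0506 x'=-5.0574 y'=-11.0063

F_att = 3/2·(g−p) = 3/2·(5,0) = (7.5000,0.0000)
o1: d²=281 > ρ²=57 → inactive
o2: d²=41 ≤ ρ²=57; F_rep = 17·(4,-5)/41² = (0.0405,-0.0506)
o3: d²=468 > ρ²=57 → inactive
o4: d²=185 > ρ²=57 → inactive
F = F_att + ΣF_rep = (7.5405,-0.0506)
p' = p + 1/8·F = (-5.0574,-11.0063)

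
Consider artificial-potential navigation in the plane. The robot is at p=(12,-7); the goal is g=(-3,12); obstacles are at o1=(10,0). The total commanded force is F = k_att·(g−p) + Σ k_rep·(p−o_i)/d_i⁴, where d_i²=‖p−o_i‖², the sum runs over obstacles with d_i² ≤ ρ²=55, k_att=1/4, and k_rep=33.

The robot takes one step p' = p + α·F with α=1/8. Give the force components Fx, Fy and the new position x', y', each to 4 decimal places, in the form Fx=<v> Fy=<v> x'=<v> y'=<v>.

Fx=-3.7265 Fy=4.6678 x'=11.5342 y'=-6.4165

F_att = 1/4·(g−p) = 1/4·(-15,19) = (-3.7500,4.7500)
o1: d²=53 ≤ ρ²=55; F_rep = 33·(2,-7)/53² = (0.0235,-0.0822)
F = F_att + ΣF_rep = (-3.7265,4.6678)
p' = p + 1/8·F = (11.5342,-6.4165)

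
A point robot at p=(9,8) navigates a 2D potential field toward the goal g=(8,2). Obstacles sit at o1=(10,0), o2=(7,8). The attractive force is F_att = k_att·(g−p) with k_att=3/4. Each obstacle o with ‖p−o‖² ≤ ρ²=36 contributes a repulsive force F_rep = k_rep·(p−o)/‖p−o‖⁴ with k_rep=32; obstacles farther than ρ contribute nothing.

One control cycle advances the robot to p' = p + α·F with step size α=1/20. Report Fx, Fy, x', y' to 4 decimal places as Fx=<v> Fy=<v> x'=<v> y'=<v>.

Fx=3.2500 Fy=-4.5000 x'=9.1625 y'=7.7750

F_att = 3/4·(g−p) = 3/4·(-1,-6) = (-0.7500,-4.5000)
o1: d²=65 > ρ²=36 → inactive
o2: d²=4 ≤ ρ²=36; F_rep = 32·(2,0)/4² = (4.0000,0.0000)
F = F_att + ΣF_rep = (3.2500,-4.5000)
p' = p + 1/20·F = (9.1625,7.7750)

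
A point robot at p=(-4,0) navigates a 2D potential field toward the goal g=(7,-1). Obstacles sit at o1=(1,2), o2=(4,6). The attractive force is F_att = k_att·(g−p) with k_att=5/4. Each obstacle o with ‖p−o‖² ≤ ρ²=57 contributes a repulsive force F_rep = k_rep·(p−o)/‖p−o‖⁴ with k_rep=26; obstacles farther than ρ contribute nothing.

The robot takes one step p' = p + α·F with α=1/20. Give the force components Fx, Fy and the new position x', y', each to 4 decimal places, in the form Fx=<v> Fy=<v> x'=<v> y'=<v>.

F_att = 5/4·(g−p) = 5/4·(11,-1) = (13.7500,-1.2500)
o1: d²=29 ≤ ρ²=57; F_rep = 26·(-5,-2)/29² = (-0.1546,-0.0618)
o2: d²=100 > ρ²=57 → inactive
F = F_att + ΣF_rep = (13.5954,-1.3118)
p' = p + 1/20·F = (-3.3202,-0.0656)

Fx=13.5954 Fy=-1.3118 x'=-3.3202 y'=-0.0656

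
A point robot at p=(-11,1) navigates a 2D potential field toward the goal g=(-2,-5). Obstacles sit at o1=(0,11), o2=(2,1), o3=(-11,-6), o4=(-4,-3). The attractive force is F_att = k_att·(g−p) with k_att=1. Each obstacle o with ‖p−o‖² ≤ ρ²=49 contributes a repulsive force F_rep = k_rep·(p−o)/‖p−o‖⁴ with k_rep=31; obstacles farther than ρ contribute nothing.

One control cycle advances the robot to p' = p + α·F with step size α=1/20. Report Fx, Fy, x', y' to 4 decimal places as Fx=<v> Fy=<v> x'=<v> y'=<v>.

F_att = 1·(g−p) = 1·(9,-6) = (9.0000,-6.0000)
o1: d²=221 > ρ²=49 → inactive
o2: d²=169 > ρ²=49 → inactive
o3: d²=49 ≤ ρ²=49; F_rep = 31·(0,7)/49² = (0.0000,0.0904)
o4: d²=65 > ρ²=49 → inactive
F = F_att + ΣF_rep = (9.0000,-5.9096)
p' = p + 1/20·F = (-10.5500,0.7045)

Fx=9.0000 Fy=-5.9096 x'=-10.5500 y'=0.7045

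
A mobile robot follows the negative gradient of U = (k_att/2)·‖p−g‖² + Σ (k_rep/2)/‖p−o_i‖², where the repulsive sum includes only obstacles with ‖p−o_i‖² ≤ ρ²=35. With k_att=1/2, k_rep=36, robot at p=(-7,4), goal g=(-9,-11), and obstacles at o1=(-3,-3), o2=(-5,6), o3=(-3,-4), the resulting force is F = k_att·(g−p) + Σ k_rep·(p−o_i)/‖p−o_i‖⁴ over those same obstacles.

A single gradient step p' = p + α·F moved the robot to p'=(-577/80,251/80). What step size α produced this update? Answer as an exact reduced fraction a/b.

α = 1/10

F_att = 1/2·(g−p) = 1/2·(-2,-15) = (-1.0000,-7.5000)
o1: d²=65 > ρ²=35 → inactive
o2: d²=8 ≤ ρ²=35; F_rep = 36·(-2,-2)/8² = (-1.1250,-1.1250)
o3: d²=80 > ρ²=35 → inactive
F = F_att + ΣF_rep = (-2.1250,-8.6250)
Δp = p'−p = (-0.2125,-0.8625); α = Δx/Fx = (-17/80) / (-17/8) = 1/10
check: Δy/Fy = (-69/80) / (-69/8) = 1/10 ✓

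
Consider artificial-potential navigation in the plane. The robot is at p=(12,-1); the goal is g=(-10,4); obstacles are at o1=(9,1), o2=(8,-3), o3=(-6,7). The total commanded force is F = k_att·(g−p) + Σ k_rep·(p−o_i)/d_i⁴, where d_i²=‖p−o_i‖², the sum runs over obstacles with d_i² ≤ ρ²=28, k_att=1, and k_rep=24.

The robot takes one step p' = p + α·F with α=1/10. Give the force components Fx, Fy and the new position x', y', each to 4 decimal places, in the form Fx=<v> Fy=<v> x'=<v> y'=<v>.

Fx=-21.3340 Fy=4.8360 x'=9.8666 y'=-0.5164

F_att = 1·(g−p) = 1·(-22,5) = (-22.0000,5.0000)
o1: d²=13 ≤ ρ²=28; F_rep = 24·(3,-2)/13² = (0.4260,-0.2840)
o2: d²=20 ≤ ρ²=28; F_rep = 24·(4,2)/20² = (0.2400,0.1200)
o3: d²=388 > ρ²=28 → inactive
F = F_att + ΣF_rep = (-21.3340,4.8360)
p' = p + 1/10·F = (9.8666,-0.5164)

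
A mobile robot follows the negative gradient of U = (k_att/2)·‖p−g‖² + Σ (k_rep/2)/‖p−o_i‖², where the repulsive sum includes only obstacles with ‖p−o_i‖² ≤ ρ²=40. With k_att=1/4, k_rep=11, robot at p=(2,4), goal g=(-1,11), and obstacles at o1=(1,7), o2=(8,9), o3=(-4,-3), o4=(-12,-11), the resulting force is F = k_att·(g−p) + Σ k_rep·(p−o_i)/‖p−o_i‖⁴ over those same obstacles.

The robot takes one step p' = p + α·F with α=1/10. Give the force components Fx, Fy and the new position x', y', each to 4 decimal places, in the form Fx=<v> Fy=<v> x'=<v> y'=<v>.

F_att = 1/4·(g−p) = 1/4·(-3,7) = (-0.7500,1.7500)
o1: d²=10 ≤ ρ²=40; F_rep = 11·(1,-3)/10² = (0.1100,-0.3300)
o2: d²=61 > ρ²=40 → inactive
o3: d²=85 > ρ²=40 → inactive
o4: d²=421 > ρ²=40 → inactive
F = F_att + ΣF_rep = (-0.6400,1.4200)
p' = p + 1/10·F = (1.9360,4.1420)

Fx=-0.6400 Fy=1.4200 x'=1.9360 y'=4.1420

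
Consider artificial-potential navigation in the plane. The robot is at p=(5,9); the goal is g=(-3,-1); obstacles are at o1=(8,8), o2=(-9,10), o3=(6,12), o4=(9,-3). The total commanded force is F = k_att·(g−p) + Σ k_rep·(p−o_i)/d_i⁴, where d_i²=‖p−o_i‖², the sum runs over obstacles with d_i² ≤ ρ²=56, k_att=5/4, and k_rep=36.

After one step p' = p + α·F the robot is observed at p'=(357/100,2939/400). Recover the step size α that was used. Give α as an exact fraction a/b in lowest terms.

α = 1/8

F_att = 5/4·(g−p) = 5/4·(-8,-10) = (-10.0000,-12.5000)
o1: d²=10 ≤ ρ²=56; F_rep = 36·(-3,1)/10² = (-1.0800,0.3600)
o2: d²=197 > ρ²=56 → inactive
o3: d²=10 ≤ ρ²=56; F_rep = 36·(-1,-3)/10² = (-0.3600,-1.0800)
o4: d²=160 > ρ²=56 → inactive
F = F_att + ΣF_rep = (-11.4400,-13.2200)
Δp = p'−p = (-1.4300,-1.6525); α = Δx/Fx = (-143/100) / (-286/25) = 1/8
check: Δy/Fy = (-661/400) / (-661/50) = 1/8 ✓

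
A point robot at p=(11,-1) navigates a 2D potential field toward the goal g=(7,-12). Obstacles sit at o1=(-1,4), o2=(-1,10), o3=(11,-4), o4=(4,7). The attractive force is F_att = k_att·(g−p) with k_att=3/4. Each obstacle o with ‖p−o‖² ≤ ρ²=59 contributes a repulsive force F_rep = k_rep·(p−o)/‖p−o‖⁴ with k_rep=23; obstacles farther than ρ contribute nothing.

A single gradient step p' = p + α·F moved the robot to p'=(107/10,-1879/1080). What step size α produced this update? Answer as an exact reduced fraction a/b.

F_att = 3/4·(g−p) = 3/4·(-4,-11) = (-3.0000,-8.2500)
o1: d²=169 > ρ²=59 → inactive
o2: d²=265 > ρ²=59 → inactive
o3: d²=9 ≤ ρ²=59; F_rep = 23·(0,3)/9² = (0.0000,0.8519)
o4: d²=113 > ρ²=59 → inactive
F = F_att + ΣF_rep = (-3.0000,-7.3981)
Δp = p'−p = (-0.3000,-0.7398); α = Δx/Fx = (-3/10) / (-3) = 1/10
check: Δy/Fy = (-799/1080) / (-799/108) = 1/10 ✓

α = 1/10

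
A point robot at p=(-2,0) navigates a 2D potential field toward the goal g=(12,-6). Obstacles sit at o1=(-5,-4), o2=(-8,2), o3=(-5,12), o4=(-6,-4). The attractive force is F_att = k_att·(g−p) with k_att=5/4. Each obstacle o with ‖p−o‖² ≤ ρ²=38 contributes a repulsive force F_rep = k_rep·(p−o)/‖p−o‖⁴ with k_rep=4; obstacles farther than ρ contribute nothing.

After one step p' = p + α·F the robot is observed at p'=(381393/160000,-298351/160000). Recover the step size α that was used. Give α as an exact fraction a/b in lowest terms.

F_att = 5/4·(g−p) = 5/4·(14,-6) = (17.5000,-7.5000)
o1: d²=25 ≤ ρ²=38; F_rep = 4·(3,4)/25² = (0.0192,0.0256)
o2: d²=40 > ρ²=38 → inactive
o3: d²=153 > ρ²=38 → inactive
o4: d²=32 ≤ ρ²=38; F_rep = 4·(4,4)/32² = (0.0156,0.0156)
F = F_att + ΣF_rep = (17.5348,-7.4588)
Δp = p'−p = (4.3837,-1.8647); α = Δx/Fx = (701393/160000) / (701393/40000) = 1/4
check: Δy/Fy = (-298351/160000) / (-298351/40000) = 1/4 ✓

α = 1/4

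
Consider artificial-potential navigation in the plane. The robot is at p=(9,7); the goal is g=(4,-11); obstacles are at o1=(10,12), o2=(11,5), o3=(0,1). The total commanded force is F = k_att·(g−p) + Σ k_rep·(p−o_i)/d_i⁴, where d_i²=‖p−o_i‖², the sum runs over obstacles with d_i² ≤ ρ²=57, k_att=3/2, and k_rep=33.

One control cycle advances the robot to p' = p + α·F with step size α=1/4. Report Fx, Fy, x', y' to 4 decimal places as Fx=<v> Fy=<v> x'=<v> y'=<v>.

Fx=-8.5801 Fy=-26.2128 x'=6.8550 y'=0.4468

F_att = 3/2·(g−p) = 3/2·(-5,-18) = (-7.5000,-27.0000)
o1: d²=26 ≤ ρ²=57; F_rep = 33·(-1,-5)/26² = (-0.0488,-0.2441)
o2: d²=8 ≤ ρ²=57; F_rep = 33·(-2,2)/8² = (-1.0312,1.0312)
o3: d²=117 > ρ²=57 → inactive
F = F_att + ΣF_rep = (-8.5801,-26.2128)
p' = p + 1/4·F = (6.8550,0.4468)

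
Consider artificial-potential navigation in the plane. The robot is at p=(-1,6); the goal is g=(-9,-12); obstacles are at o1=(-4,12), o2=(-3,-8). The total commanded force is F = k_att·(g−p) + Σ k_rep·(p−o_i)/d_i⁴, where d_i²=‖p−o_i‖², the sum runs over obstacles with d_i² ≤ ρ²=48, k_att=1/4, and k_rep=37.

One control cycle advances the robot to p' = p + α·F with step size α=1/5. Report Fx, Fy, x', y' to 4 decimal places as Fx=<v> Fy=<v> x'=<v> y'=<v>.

F_att = 1/4·(g−p) = 1/4·(-8,-18) = (-2.0000,-4.5000)
o1: d²=45 ≤ ρ²=48; F_rep = 37·(3,-6)/45² = (0.0548,-0.1096)
o2: d²=200 > ρ²=48 → inactive
F = F_att + ΣF_rep = (-1.9452,-4.6096)
p' = p + 1/5·F = (-1.3890,5.0781)

Fx=-1.9452 Fy=-4.6096 x'=-1.3890 y'=5.0781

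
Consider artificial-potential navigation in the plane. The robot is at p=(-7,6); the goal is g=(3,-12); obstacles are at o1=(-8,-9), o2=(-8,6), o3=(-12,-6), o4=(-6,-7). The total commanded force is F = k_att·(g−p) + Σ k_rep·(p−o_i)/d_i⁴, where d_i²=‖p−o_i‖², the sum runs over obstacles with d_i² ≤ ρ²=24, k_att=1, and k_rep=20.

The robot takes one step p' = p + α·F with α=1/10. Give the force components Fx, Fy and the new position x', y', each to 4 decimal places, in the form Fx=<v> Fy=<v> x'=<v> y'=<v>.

F_att = 1·(g−p) = 1·(10,-18) = (10.0000,-18.0000)
o1: d²=226 > ρ²=24 → inactive
o2: d²=1 ≤ ρ²=24; F_rep = 20·(1,0)/1² = (20.0000,0.0000)
o3: d²=169 > ρ²=24 → inactive
o4: d²=170 > ρ²=24 → inactive
F = F_att + ΣF_rep = (30.0000,-18.0000)
p' = p + 1/10·F = (-4.0000,4.2000)

Fx=30.0000 Fy=-18.0000 x'=-4.0000 y'=4.2000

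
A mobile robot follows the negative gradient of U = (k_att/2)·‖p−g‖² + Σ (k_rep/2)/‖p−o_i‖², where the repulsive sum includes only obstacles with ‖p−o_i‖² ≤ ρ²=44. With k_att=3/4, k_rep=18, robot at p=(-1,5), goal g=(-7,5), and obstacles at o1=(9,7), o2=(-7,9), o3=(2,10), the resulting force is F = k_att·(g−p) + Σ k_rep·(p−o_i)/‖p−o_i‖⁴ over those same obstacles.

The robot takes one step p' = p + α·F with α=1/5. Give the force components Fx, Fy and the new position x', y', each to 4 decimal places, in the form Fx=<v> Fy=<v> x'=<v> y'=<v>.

Fx=-4.5467 Fy=-0.0779 x'=-1.9093 y'=4.9844

F_att = 3/4·(g−p) = 3/4·(-6,0) = (-4.5000,0.0000)
o1: d²=104 > ρ²=44 → inactive
o2: d²=52 > ρ²=44 → inactive
o3: d²=34 ≤ ρ²=44; F_rep = 18·(-3,-5)/34² = (-0.0467,-0.0779)
F = F_att + ΣF_rep = (-4.5467,-0.0779)
p' = p + 1/5·F = (-1.9093,4.9844)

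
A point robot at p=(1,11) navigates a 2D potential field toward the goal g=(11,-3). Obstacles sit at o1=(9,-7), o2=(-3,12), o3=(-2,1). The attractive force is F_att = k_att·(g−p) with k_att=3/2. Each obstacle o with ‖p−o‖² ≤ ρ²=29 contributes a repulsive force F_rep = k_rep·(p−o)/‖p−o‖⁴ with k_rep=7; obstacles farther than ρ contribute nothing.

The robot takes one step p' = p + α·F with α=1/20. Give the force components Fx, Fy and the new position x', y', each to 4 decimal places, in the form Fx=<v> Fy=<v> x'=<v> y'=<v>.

F_att = 3/2·(g−p) = 3/2·(10,-14) = (15.0000,-21.0000)
o1: d²=388 > ρ²=29 → inactive
o2: d²=17 ≤ ρ²=29; F_rep = 7·(4,-1)/17² = (0.0969,-0.0242)
o3: d²=109 > ρ²=29 → inactive
F = F_att + ΣF_rep = (15.0969,-21.0242)
p' = p + 1/20·F = (1.7548,9.9488)

Fx=15.0969 Fy=-21.0242 x'=1.7548 y'=9.9488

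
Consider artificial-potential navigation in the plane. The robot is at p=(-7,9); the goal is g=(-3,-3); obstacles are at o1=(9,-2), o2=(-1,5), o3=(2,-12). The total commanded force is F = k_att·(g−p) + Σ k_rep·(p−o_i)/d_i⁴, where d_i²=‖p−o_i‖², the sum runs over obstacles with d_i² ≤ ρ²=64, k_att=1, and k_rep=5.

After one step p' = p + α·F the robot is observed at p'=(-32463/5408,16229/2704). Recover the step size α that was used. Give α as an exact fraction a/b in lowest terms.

F_att = 1·(g−p) = 1·(4,-12) = (4.0000,-12.0000)
o1: d²=377 > ρ²=64 → inactive
o2: d²=52 ≤ ρ²=64; F_rep = 5·(-6,4)/52² = (-0.0111,0.0074)
o3: d²=522 > ρ²=64 → inactive
F = F_att + ΣF_rep = (3.9889,-11.9926)
Δp = p'−p = (0.9972,-2.9982); α = Δx/Fx = (5393/5408) / (5393/1352) = 1/4
check: Δy/Fy = (-8107/2704) / (-8107/676) = 1/4 ✓

α = 1/4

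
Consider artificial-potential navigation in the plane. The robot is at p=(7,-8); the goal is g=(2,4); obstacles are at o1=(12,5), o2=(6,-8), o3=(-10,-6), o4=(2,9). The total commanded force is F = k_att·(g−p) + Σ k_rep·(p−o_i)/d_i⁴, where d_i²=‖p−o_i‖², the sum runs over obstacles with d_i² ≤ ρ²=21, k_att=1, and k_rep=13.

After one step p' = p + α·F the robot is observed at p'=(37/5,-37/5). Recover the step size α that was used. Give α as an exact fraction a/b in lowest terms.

F_att = 1·(g−p) = 1·(-5,12) = (-5.0000,12.0000)
o1: d²=194 > ρ²=21 → inactive
o2: d²=1 ≤ ρ²=21; F_rep = 13·(1,0)/1² = (13.0000,0.0000)
o3: d²=293 > ρ²=21 → inactive
o4: d²=314 > ρ²=21 → inactive
F = F_att + ΣF_rep = (8.0000,12.0000)
Δp = p'−p = (0.4000,0.6000); α = Δx/Fx = (2/5) / (8) = 1/20
check: Δy/Fy = (3/5) / (12) = 1/20 ✓

α = 1/20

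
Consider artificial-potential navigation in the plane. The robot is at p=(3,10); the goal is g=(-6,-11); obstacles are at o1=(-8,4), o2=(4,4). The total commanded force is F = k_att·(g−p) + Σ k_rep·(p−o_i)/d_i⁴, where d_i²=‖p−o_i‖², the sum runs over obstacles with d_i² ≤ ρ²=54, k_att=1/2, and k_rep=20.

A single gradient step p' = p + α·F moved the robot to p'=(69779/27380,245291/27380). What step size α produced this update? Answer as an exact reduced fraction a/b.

α = 1/10

F_att = 1/2·(g−p) = 1/2·(-9,-21) = (-4.5000,-10.5000)
o1: d²=157 > ρ²=54 → inactive
o2: d²=37 ≤ ρ²=54; F_rep = 20·(-1,6)/37² = (-0.0146,0.0877)
F = F_att + ΣF_rep = (-4.5146,-10.4123)
Δp = p'−p = (-0.4515,-1.0412); α = Δx/Fx = (-12361/27380) / (-12361/2738) = 1/10
check: Δy/Fy = (-28509/27380) / (-28509/2738) = 1/10 ✓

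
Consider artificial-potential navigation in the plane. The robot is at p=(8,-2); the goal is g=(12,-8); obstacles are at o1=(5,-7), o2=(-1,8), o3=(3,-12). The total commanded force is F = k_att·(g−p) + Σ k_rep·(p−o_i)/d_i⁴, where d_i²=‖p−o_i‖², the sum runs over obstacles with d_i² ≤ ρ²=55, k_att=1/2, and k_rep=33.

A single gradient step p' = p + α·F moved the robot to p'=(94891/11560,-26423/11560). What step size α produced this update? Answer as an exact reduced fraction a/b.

F_att = 1/2·(g−p) = 1/2·(4,-6) = (2.0000,-3.0000)
o1: d²=34 ≤ ρ²=55; F_rep = 33·(3,5)/34² = (0.0856,0.1427)
o2: d²=181 > ρ²=55 → inactive
o3: d²=125 > ρ²=55 → inactive
F = F_att + ΣF_rep = (2.0856,-2.8573)
Δp = p'−p = (0.2086,-0.2857); α = Δx/Fx = (2411/11560) / (2411/1156) = 1/10
check: Δy/Fy = (-3303/11560) / (-3303/1156) = 1/10 ✓

α = 1/10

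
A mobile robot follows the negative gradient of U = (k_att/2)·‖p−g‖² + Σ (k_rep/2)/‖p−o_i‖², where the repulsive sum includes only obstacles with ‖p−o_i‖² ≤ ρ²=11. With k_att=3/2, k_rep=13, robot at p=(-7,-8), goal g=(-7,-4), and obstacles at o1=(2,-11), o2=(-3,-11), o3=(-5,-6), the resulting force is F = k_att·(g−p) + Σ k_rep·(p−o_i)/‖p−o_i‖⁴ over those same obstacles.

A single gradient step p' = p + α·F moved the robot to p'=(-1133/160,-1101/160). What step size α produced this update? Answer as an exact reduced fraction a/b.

α = 1/5

F_att = 3/2·(g−p) = 3/2·(0,4) = (0.0000,6.0000)
o1: d²=90 > ρ²=11 → inactive
o2: d²=25 > ρ²=11 → inactive
o3: d²=8 ≤ ρ²=11; F_rep = 13·(-2,-2)/8² = (-0.4062,-0.4062)
F = F_att + ΣF_rep = (-0.4062,5.5938)
Δp = p'−p = (-0.0813,1.1187); α = Δx/Fx = (-13/160) / (-13/32) = 1/5
check: Δy/Fy = (179/160) / (179/32) = 1/5 ✓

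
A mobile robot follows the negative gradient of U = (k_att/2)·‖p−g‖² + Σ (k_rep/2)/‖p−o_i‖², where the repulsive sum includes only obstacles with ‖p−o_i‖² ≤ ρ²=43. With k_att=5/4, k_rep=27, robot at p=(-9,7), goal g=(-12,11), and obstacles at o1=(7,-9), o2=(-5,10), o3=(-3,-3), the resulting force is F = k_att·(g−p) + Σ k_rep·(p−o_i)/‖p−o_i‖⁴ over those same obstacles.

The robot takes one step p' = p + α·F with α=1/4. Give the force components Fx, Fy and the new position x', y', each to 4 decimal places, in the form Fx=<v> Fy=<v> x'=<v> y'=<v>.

Fx=-3.9228 Fy=4.8704 x'=-9.9807 y'=8.2176

F_att = 5/4·(g−p) = 5/4·(-3,4) = (-3.7500,5.0000)
o1: d²=512 > ρ²=43 → inactive
o2: d²=25 ≤ ρ²=43; F_rep = 27·(-4,-3)/25² = (-0.1728,-0.1296)
o3: d²=136 > ρ²=43 → inactive
F = F_att + ΣF_rep = (-3.9228,4.8704)
p' = p + 1/4·F = (-9.9807,8.2176)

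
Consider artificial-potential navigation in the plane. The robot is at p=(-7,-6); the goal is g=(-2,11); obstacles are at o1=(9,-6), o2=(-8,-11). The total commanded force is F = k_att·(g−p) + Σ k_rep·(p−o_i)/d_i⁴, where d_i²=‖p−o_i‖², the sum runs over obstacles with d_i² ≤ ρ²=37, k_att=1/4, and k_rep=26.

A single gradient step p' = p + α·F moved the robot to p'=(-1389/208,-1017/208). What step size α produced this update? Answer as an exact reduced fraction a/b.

F_att = 1/4·(g−p) = 1/4·(5,17) = (1.2500,4.2500)
o1: d²=256 > ρ²=37 → inactive
o2: d²=26 ≤ ρ²=37; F_rep = 26·(1,5)/26² = (0.0385,0.1923)
F = F_att + ΣF_rep = (1.2885,4.4423)
Δp = p'−p = (0.3221,1.1106); α = Δx/Fx = (67/208) / (67/52) = 1/4
check: Δy/Fy = (231/208) / (231/52) = 1/4 ✓

α = 1/4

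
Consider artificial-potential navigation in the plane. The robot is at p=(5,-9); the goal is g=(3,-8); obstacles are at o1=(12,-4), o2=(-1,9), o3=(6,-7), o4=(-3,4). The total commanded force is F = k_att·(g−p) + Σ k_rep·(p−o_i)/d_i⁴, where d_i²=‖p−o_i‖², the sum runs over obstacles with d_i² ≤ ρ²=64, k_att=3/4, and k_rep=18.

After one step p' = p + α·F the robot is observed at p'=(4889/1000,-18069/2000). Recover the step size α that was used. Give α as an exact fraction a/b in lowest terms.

F_att = 3/4·(g−p) = 3/4·(-2,1) = (-1.5000,0.7500)
o1: d²=74 > ρ²=64 → inactive
o2: d²=360 > ρ²=64 → inactive
o3: d²=5 ≤ ρ²=64; F_rep = 18·(-1,-2)/5² = (-0.7200,-1.4400)
o4: d²=233 > ρ²=64 → inactive
F = F_att + ΣF_rep = (-2.2200,-0.6900)
Δp = p'−p = (-0.1110,-0.0345); α = Δx/Fx = (-111/1000) / (-111/50) = 1/20
check: Δy/Fy = (-69/2000) / (-69/100) = 1/20 ✓

α = 1/20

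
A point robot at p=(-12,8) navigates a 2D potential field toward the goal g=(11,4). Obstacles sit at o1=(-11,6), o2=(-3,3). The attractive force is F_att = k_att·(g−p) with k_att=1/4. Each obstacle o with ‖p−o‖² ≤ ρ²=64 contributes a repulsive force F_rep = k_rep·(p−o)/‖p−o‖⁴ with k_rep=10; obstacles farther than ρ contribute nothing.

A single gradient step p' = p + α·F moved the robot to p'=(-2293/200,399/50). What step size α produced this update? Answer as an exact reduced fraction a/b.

α = 1/10

F_att = 1/4·(g−p) = 1/4·(23,-4) = (5.7500,-1.0000)
o1: d²=5 ≤ ρ²=64; F_rep = 10·(-1,2)/5² = (-0.4000,0.8000)
o2: d²=106 > ρ²=64 → inactive
F = F_att + ΣF_rep = (5.3500,-0.2000)
Δp = p'−p = (0.5350,-0.0200); α = Δx/Fx = (107/200) / (107/20) = 1/10
check: Δy/Fy = (-1/50) / (-1/5) = 1/10 ✓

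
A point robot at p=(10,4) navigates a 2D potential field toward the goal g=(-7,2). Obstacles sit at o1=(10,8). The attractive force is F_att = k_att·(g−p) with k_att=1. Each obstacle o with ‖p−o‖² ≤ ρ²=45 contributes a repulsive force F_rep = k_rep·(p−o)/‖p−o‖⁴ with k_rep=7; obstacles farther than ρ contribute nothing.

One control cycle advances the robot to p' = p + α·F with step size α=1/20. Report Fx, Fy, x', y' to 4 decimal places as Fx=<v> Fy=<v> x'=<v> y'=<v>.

F_att = 1·(g−p) = 1·(-17,-2) = (-17.0000,-2.0000)
o1: d²=16 ≤ ρ²=45; F_rep = 7·(0,-4)/16² = (0.0000,-0.1094)
F = F_att + ΣF_rep = (-17.0000,-2.1094)
p' = p + 1/20·F = (9.1500,3.8945)

Fx=-17.0000 Fy=-2.1094 x'=9.1500 y'=3.8945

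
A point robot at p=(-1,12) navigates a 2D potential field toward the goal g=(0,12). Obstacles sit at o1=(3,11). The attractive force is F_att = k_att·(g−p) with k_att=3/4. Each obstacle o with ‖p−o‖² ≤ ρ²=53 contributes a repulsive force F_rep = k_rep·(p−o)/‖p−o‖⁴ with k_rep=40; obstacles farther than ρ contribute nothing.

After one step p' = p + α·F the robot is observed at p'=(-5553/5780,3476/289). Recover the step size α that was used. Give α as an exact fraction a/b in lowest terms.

α = 1/5

F_att = 3/4·(g−p) = 3/4·(1,0) = (0.7500,0.0000)
o1: d²=17 ≤ ρ²=53; F_rep = 40·(-4,1)/17² = (-0.5536,0.1384)
F = F_att + ΣF_rep = (0.1964,0.1384)
Δp = p'−p = (0.0393,0.0277); α = Δx/Fx = (227/5780) / (227/1156) = 1/5
check: Δy/Fy = (8/289) / (40/289) = 1/5 ✓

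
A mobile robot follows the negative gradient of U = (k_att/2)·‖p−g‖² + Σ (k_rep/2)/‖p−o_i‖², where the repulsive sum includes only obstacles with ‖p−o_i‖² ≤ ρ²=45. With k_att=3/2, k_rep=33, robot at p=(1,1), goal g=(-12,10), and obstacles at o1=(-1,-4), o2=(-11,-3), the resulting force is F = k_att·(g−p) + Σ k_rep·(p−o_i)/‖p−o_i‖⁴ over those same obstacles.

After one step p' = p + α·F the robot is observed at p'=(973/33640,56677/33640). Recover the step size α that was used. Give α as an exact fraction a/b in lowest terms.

α = 1/20

F_att = 3/2·(g−p) = 3/2·(-13,9) = (-19.5000,13.5000)
o1: d²=29 ≤ ρ²=45; F_rep = 33·(2,5)/29² = (0.0785,0.1962)
o2: d²=160 > ρ²=45 → inactive
F = F_att + ΣF_rep = (-19.4215,13.6962)
Δp = p'−p = (-0.9711,0.6848); α = Δx/Fx = (-32667/33640) / (-32667/1682) = 1/20
check: Δy/Fy = (23037/33640) / (23037/1682) = 1/20 ✓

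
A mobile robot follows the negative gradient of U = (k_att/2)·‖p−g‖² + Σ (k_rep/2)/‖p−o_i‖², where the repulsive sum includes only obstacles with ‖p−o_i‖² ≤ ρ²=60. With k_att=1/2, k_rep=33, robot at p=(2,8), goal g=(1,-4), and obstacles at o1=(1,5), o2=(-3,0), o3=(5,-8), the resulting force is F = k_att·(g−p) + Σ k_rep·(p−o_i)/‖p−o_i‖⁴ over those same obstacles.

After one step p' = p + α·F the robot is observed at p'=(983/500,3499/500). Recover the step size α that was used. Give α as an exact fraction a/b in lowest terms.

α = 1/5

F_att = 1/2·(g−p) = 1/2·(-1,-12) = (-0.5000,-6.0000)
o1: d²=10 ≤ ρ²=60; F_rep = 33·(1,3)/10² = (0.3300,0.9900)
o2: d²=89 > ρ²=60 → inactive
o3: d²=265 > ρ²=60 → inactive
F = F_att + ΣF_rep = (-0.1700,-5.0100)
Δp = p'−p = (-0.0340,-1.0020); α = Δx/Fx = (-17/500) / (-17/100) = 1/5
check: Δy/Fy = (-501/500) / (-501/100) = 1/5 ✓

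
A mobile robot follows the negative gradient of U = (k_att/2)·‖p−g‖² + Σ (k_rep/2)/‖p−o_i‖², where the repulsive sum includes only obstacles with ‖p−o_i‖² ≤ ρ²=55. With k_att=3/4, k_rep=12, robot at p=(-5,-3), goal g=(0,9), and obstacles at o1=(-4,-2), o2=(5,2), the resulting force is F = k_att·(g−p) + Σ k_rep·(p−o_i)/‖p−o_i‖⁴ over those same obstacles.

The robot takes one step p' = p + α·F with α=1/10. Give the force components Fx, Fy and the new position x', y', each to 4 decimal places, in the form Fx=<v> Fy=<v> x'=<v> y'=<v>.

F_att = 3/4·(g−p) = 3/4·(5,12) = (3.7500,9.0000)
o1: d²=2 ≤ ρ²=55; F_rep = 12·(-1,-1)/2² = (-3.0000,-3.0000)
o2: d²=125 > ρ²=55 → inactive
F = F_att + ΣF_rep = (0.7500,6.0000)
p' = p + 1/10·F = (-4.9250,-2.4000)

Fx=0.7500 Fy=6.0000 x'=-4.9250 y'=-2.4000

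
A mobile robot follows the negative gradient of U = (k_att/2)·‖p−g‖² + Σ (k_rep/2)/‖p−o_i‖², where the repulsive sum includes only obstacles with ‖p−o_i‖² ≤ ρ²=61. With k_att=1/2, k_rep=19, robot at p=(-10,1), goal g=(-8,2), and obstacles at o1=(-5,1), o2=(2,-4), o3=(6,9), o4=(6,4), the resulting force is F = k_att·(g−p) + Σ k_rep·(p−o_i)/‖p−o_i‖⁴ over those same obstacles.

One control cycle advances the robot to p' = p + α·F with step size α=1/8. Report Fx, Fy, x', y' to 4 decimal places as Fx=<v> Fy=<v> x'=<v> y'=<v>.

F_att = 1/2·(g−p) = 1/2·(2,1) = (1.0000,0.5000)
o1: d²=25 ≤ ρ²=61; F_rep = 19·(-5,0)/25² = (-0.1520,0.0000)
o2: d²=169 > ρ²=61 → inactive
o3: d²=320 > ρ²=61 → inactive
o4: d²=265 > ρ²=61 → inactive
F = F_att + ΣF_rep = (0.8480,0.5000)
p' = p + 1/8·F = (-9.8940,1.0625)

Fx=0.8480 Fy=0.5000 x'=-9.8940 y'=1.0625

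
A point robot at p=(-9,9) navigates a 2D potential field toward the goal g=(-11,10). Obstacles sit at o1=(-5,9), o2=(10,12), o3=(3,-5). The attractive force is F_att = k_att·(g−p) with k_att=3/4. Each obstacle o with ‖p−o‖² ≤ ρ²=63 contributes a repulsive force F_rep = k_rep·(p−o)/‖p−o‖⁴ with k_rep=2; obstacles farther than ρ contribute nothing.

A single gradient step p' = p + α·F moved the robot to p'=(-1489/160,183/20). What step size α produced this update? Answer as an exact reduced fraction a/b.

F_att = 3/4·(g−p) = 3/4·(-2,1) = (-1.5000,0.7500)
o1: d²=16 ≤ ρ²=63; F_rep = 2·(-4,0)/16² = (-0.0312,0.0000)
o2: d²=370 > ρ²=63 → inactive
o3: d²=340 > ρ²=63 → inactive
F = F_att + ΣF_rep = (-1.5312,0.7500)
Δp = p'−p = (-0.3063,0.1500); α = Δx/Fx = (-49/160) / (-49/32) = 1/5
check: Δy/Fy = (3/20) / (3/4) = 1/5 ✓

α = 1/5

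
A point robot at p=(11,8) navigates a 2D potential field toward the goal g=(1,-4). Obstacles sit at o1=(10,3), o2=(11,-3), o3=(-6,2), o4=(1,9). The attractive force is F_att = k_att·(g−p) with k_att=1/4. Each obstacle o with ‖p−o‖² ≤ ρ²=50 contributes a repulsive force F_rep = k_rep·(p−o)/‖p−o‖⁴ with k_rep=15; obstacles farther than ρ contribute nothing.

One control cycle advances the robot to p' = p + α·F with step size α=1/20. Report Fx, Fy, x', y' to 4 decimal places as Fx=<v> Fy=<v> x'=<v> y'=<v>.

Fx=-2.4778 Fy=-2.8891 x'=10.8761 y'=7.8555

F_att = 1/4·(g−p) = 1/4·(-10,-12) = (-2.5000,-3.0000)
o1: d²=26 ≤ ρ²=50; F_rep = 15·(1,5)/26² = (0.0222,0.1109)
o2: d²=121 > ρ²=50 → inactive
o3: d²=325 > ρ²=50 → inactive
o4: d²=101 > ρ²=50 → inactive
F = F_att + ΣF_rep = (-2.4778,-2.8891)
p' = p + 1/20·F = (10.8761,7.8555)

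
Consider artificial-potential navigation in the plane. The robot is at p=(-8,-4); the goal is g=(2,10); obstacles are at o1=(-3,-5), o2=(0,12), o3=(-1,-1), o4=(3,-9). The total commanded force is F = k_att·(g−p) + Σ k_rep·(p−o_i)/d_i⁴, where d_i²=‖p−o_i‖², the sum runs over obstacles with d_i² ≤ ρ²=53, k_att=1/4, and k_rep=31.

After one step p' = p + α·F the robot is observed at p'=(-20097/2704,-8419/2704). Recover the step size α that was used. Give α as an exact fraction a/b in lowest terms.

α = 1/4

F_att = 1/4·(g−p) = 1/4·(10,14) = (2.5000,3.5000)
o1: d²=26 ≤ ρ²=53; F_rep = 31·(-5,1)/26² = (-0.2293,0.0459)
o2: d²=320 > ρ²=53 → inactive
o3: d²=58 > ρ²=53 → inactive
o4: d²=146 > ρ²=53 → inactive
F = F_att + ΣF_rep = (2.2707,3.5459)
Δp = p'−p = (0.5677,0.8865); α = Δx/Fx = (1535/2704) / (1535/676) = 1/4
check: Δy/Fy = (2397/2704) / (2397/676) = 1/4 ✓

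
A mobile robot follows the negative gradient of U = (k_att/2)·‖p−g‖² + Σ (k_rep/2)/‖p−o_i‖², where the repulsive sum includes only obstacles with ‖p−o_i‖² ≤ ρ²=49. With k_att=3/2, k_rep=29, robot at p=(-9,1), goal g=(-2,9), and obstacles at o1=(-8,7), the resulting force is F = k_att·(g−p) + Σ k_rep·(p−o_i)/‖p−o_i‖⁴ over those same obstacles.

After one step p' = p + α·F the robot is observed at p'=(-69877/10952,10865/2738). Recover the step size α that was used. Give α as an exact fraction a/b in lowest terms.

α = 1/4

F_att = 3/2·(g−p) = 3/2·(7,8) = (10.5000,12.0000)
o1: d²=37 ≤ ρ²=49; F_rep = 29·(-1,-6)/37² = (-0.0212,-0.1271)
F = F_att + ΣF_rep = (10.4788,11.8729)
Δp = p'−p = (2.6197,2.9682); α = Δx/Fx = (28691/10952) / (28691/2738) = 1/4
check: Δy/Fy = (8127/2738) / (16254/1369) = 1/4 ✓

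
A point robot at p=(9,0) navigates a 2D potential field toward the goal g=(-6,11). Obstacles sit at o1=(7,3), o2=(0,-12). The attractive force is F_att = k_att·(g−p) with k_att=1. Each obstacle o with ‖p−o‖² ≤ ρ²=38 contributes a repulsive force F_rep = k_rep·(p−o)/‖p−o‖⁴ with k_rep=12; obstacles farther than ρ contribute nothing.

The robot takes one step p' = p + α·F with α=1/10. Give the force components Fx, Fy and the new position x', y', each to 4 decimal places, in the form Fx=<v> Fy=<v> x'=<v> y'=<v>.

F_att = 1·(g−p) = 1·(-15,11) = (-15.0000,11.0000)
o1: d²=13 ≤ ρ²=38; F_rep = 12·(2,-3)/13² = (0.1420,-0.2130)
o2: d²=225 > ρ²=38 → inactive
F = F_att + ΣF_rep = (-14.8580,10.7870)
p' = p + 1/10·F = (7.5142,1.0787)

Fx=-14.8580 Fy=10.7870 x'=7.5142 y'=1.0787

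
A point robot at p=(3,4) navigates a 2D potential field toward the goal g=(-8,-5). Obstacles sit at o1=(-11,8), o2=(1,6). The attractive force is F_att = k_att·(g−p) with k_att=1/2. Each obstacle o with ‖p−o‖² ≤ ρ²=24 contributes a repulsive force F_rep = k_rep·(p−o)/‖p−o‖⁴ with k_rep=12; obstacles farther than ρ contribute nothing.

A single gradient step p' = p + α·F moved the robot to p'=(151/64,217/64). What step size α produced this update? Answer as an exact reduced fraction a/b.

F_att = 1/2·(g−p) = 1/2·(-11,-9) = (-5.5000,-4.5000)
o1: d²=212 > ρ²=24 → inactive
o2: d²=8 ≤ ρ²=24; F_rep = 12·(2,-2)/8² = (0.3750,-0.3750)
F = F_att + ΣF_rep = (-5.1250,-4.8750)
Δp = p'−p = (-0.6406,-0.6094); α = Δx/Fx = (-41/64) / (-41/8) = 1/8
check: Δy/Fy = (-39/64) / (-39/8) = 1/8 ✓

α = 1/8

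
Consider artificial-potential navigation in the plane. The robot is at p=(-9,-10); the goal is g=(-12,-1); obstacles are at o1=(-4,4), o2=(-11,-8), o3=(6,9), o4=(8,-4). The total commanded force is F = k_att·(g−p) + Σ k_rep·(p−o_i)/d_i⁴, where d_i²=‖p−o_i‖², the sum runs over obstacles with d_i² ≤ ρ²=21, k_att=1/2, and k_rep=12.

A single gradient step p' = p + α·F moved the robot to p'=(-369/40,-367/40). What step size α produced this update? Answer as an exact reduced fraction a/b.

F_att = 1/2·(g−p) = 1/2·(-3,9) = (-1.5000,4.5000)
o1: d²=221 > ρ²=21 → inactive
o2: d²=8 ≤ ρ²=21; F_rep = 12·(2,-2)/8² = (0.3750,-0.3750)
o3: d²=586 > ρ²=21 → inactive
o4: d²=325 > ρ²=21 → inactive
F = F_att + ΣF_rep = (-1.1250,4.1250)
Δp = p'−p = (-0.2250,0.8250); α = Δx/Fx = (-9/40) / (-9/8) = 1/5
check: Δy/Fy = (33/40) / (33/8) = 1/5 ✓

α = 1/5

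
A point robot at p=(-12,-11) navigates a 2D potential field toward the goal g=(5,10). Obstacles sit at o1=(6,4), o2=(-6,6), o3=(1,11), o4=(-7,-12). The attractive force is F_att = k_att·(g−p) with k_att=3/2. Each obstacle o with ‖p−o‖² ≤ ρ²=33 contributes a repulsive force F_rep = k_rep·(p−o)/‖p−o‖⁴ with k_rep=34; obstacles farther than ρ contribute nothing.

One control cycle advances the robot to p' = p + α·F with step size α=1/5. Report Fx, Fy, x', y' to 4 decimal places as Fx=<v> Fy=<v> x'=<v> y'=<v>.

Fx=25.2485 Fy=31.5503 x'=-6.9503 y'=-4.6899

F_att = 3/2·(g−p) = 3/2·(17,21) = (25.5000,31.5000)
o1: d²=549 > ρ²=33 → inactive
o2: d²=325 > ρ²=33 → inactive
o3: d²=653 > ρ²=33 → inactive
o4: d²=26 ≤ ρ²=33; F_rep = 34·(-5,1)/26² = (-0.2515,0.0503)
F = F_att + ΣF_rep = (25.2485,31.5503)
p' = p + 1/5·F = (-6.9503,-4.6899)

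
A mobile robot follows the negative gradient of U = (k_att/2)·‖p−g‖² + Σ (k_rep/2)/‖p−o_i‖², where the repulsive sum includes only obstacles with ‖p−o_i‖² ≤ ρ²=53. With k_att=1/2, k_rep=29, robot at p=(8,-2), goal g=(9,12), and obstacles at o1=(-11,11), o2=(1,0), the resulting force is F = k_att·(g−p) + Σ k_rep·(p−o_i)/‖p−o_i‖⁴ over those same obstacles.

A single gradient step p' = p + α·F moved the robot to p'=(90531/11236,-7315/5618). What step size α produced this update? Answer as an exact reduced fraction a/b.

F_att = 1/2·(g−p) = 1/2·(1,14) = (0.5000,7.0000)
o1: d²=530 > ρ²=53 → inactive
o2: d²=53 ≤ ρ²=53; F_rep = 29·(7,-2)/53² = (0.0723,-0.0206)
F = F_att + ΣF_rep = (0.5723,6.9794)
Δp = p'−p = (0.0572,0.6979); α = Δx/Fx = (643/11236) / (3215/5618) = 1/10
check: Δy/Fy = (3921/5618) / (19605/2809) = 1/10 ✓

α = 1/10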